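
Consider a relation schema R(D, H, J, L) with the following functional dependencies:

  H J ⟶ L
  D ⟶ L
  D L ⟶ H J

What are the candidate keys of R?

D

Attribute D never appears on the right-hand side of any dependency, so D must belong to every candidate key.
{D}⁺ = {D, H, J, L}, which is all of the schema, so {D} is the only candidate key.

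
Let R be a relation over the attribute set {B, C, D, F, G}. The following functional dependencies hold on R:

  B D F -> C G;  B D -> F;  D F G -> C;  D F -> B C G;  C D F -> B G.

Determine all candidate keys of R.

{B, D}⁺: BD→F adds F; DF→BCG adds C, G → {B, C, D, F, G}. Minimal: {D}⁺ = {D}; {B}⁺ = {B} — none reach the full schema.
{D, F}⁺: DF→BCG adds B, C, G → {B, C, D, F, G}. Minimal: {F}⁺ = {F}; {D}⁺ = {D} — none reach the full schema.
Any other superkey contains one of these as a subset, so there are no further candidate keys.

BD, DF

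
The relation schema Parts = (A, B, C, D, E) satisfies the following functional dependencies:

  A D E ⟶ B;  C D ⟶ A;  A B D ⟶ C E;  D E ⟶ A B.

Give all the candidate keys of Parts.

Attribute D never appears on the right-hand side of any dependency, so D must belong to every candidate key.
{D}⁺ = {D}, which is not all of the schema, so we must add further attributes.
{D, E}⁺: DE→AB adds A, B; ABD→CE adds C → {A, B, C, D, E}.
{A, B, D}⁺: ABD→CE adds C, E → {A, B, C, D, E}.
{B, C, D}⁺: CD→A adds A; ABD→CE adds E → {A, B, C, D, E}.
Any other superkey contains one of these as a subset, so there are no further candidate keys.

(D, E); (A, B, D); (B, C, D)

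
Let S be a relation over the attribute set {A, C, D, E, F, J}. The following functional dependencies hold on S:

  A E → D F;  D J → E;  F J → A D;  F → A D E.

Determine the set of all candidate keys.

Attributes C, J never appear on any right-hand side, so every candidate key must contain {C, J}.
{C, J}⁺ = {C, J}, which is not all of the schema, so we must add further attributes.
{C, F, J}⁺: FJ→AD adds A, D; F→ADE adds E → {A, C, D, E, F, J}. Minimal: {F, J}⁺ = {A, D, E, F, J}; {C, J}⁺ = {C, J}; {C, F}⁺ = {A, C, D, E, F} — none reach the full schema.
{A, C, D, J}⁺: DJ→E adds E; AE→DF adds F → {A, C, D, E, F, J}. Minimal: {C, D, J}⁺ = {C, D, E, J}; {A, D, J}⁺ = {A, D, E, F, J}; {A, C, J}⁺ = {A, C, J}; … — none reach the full schema.
{A, C, E, J}⁺: AE→DF adds D, F → {A, C, D, E, F, J}. Minimal: {C, E, J}⁺ = {C, E, J}; {A, E, J}⁺ = {A, D, E, F, J}; {A, C, J}⁺ = {A, C, J}; … — none reach the full schema.
Any other superkey contains one of these as a subset, so there are no further candidate keys.

CFJ, ACDJ, ACEJ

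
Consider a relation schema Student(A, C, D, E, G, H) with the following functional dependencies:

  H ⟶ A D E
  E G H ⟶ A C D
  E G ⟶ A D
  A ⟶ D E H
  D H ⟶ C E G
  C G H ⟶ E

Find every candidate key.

{A}⁺: A→DEH adds D, E, H; DH→CEG adds C, G → {A, C, D, E, G, H}.
{H}⁺: H→ADE adds A, D, E; DH→CEG adds C, G → {A, C, D, E, G, H}.
{E, G}⁺: EG→AD adds A, D; A→DEH adds H; DH→CEG adds C → {A, C, D, E, G, H}. Minimal: {G}⁺ = {G}; {E}⁺ = {E} — none reach the full schema.
Any other superkey contains one of these as a subset, so there are no further candidate keys.

A, H, EG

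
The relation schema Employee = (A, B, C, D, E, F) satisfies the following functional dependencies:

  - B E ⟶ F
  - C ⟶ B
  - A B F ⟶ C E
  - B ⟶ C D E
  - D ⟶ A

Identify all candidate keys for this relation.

{B}; {C}

{B}⁺: B→CDE adds C, D, E; D→A adds A; BE→F adds F → {A, B, C, D, E, F}.
{C}⁺: C→B adds B; B→CDE adds D, E; D→A adds A; BE→F adds F → {A, B, C, D, E, F}.
Any other superkey contains one of these as a subset, so there are no further candidate keys.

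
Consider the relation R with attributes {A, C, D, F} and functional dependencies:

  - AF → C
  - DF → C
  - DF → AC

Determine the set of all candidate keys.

{D, F}⁺: DF→C adds C; DF→AC adds A → {A, C, D, F}. Minimal: {F}⁺ = {F}; {D}⁺ = {D} — none reach the full schema.

{D, F}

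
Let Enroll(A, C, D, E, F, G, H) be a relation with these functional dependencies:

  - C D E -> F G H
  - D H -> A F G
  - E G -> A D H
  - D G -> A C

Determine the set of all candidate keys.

Attribute E never appears on the right-hand side of any dependency, so E must belong to every candidate key.
{E}⁺ = {E}, which is not all of the schema, so we must add further attributes.
{E, G}⁺: EG→ADH adds A, D, H; DG→AC adds C; CDE→FGH adds F → {A, C, D, E, F, G, H}. Minimal: {G}⁺ = {G}; {E}⁺ = {E} — none reach the full schema.
{C, D, E}⁺: CDE→FGH adds F, G, H; DH→AFG adds A → {A, C, D, E, F, G, H}. Minimal: {D, E}⁺ = {D, E}; {C, E}⁺ = {C, E}; {C, D}⁺ = {C, D} — none reach the full schema.
{D, E, H}⁺: DH→AFG adds A, F, G; DG→AC adds C → {A, C, D, E, F, G, H}. Minimal: {E, H}⁺ = {E, H}; {D, H}⁺ = {A, C, D, F, G, H}; {D, E}⁺ = {D, E} — none reach the full schema.
Any other superkey contains one of these as a subset, so there are no further candidate keys.

EG, CDE, DEH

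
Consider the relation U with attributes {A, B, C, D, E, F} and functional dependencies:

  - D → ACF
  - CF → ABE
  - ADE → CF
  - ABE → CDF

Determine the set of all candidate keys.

{D}⁺: D→ACF adds A, C, F; CF→ABE adds B, E → {A, B, C, D, E, F}.
{C, F}⁺: CF→ABE adds A, B, E; ABE→CDF adds D → {A, B, C, D, E, F}. Minimal: {F}⁺ = {F}; {C}⁺ = {C} — none reach the full schema.
{A, B, E}⁺: ABE→CDF adds C, D, F → {A, B, C, D, E, F}. Minimal: {B, E}⁺ = {B, E}; {A, E}⁺ = {A, E}; {A, B}⁺ = {A, B} — none reach the full schema.
Any other superkey contains one of these as a subset, so there are no further candidate keys.

{D}; {C, F}; {A, B, E}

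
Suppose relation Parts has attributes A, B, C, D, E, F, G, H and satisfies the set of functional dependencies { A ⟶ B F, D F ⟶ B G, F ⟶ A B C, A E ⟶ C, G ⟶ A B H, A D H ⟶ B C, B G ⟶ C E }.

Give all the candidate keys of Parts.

AD, DF, DG

{A, D}⁺: A→BF adds B, F; DF→BG adds G; F→ABC adds C; G→ABH adds H; BG→CE adds E → {A, B, C, D, E, F, G, H}. Minimal: {D}⁺ = {D}; {A}⁺ = {A, B, C, F} — none reach the full schema.
{D, F}⁺: DF→BG adds B, G; F→ABC adds A, C; G→ABH adds H; BG→CE adds E → {A, B, C, D, E, F, G, H}. Minimal: {F}⁺ = {A, B, C, F}; {D}⁺ = {D} — none reach the full schema.
{D, G}⁺: G→ABH adds A, B, H; ADH→BC adds C; BG→CE adds E; A→BF adds F → {A, B, C, D, E, F, G, H}. Minimal: {G}⁺ = {A, B, C, E, F, G, H}; {D}⁺ = {D} — none reach the full schema.
Any other superkey contains one of these as a subset, so there are no further candidate keys.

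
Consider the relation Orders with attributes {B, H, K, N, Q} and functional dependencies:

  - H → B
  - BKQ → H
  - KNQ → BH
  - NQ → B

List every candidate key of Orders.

{K, N, Q}⁺: KNQ→BH adds B, H → {B, H, K, N, Q}.
No other minimal superkey exists.

{K, N, Q}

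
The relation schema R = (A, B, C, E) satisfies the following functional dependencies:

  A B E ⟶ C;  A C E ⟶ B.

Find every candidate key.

Attributes A, E never appear on any right-hand side, so every candidate key must contain {A, E}.
{A, E}⁺ = {A, E}, which is not all of the schema, so we must add further attributes.
{A, B, E}⁺: ABE→C adds C → {A, B, C, E}. Minimal: {B, E}⁺ = {B, E}; {A, E}⁺ = {A, E}; {A, B}⁺ = {A, B} — none reach the full schema.
{A, C, E}⁺: ACE→B adds B → {A, B, C, E}. Minimal: {C, E}⁺ = {C, E}; {A, E}⁺ = {A, E}; {A, C}⁺ = {A, C} — none reach the full schema.

{A, B, E}, {A, C, E}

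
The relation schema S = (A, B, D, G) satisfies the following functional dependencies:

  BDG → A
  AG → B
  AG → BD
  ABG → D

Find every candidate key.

Attribute G never appears on the right-hand side of any dependency, so G must belong to every candidate key.
{G}⁺ = {G}, which is not all of the schema, so we must add further attributes.
{A, G}⁺: AG→B adds B; AG→BD adds D → {A, B, D, G}.
{B, D, G}⁺: BDG→A adds A → {A, B, D, G}.
Any other superkey contains one of these as a subset, so there are no further candidate keys.

{A, G}, {B, D, G}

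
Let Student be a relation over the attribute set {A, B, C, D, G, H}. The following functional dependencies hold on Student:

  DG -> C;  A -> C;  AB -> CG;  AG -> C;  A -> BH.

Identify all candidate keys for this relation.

Attributes A, D never appear on any right-hand side, so every candidate key must contain {A, D}.
{A, D}⁺ = {A, B, C, D, G, H}, which is all of the schema, so {A, D} is the only candidate key.

(A, D)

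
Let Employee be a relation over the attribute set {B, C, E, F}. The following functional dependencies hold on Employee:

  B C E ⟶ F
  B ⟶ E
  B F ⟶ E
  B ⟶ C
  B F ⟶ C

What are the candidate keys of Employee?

{B}

Attribute B never appears on the right-hand side of any dependency, so B must belong to every candidate key.
{B}⁺ = {B, C, E, F}, which is all of the schema, so {B} is the only candidate key.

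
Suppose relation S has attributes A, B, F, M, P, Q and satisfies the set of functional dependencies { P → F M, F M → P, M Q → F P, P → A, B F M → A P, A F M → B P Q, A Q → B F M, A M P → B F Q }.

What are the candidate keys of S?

{P}⁺: P→FM adds F, M; P→A adds A; AFM→BPQ adds B, Q → {A, B, F, M, P, Q}.
{A, Q}⁺: AQ→BFM adds B, F, M; FM→P adds P → {A, B, F, M, P, Q}. Minimal: {Q}⁺ = {Q}; {A}⁺ = {A} — none reach the full schema.
{F, M}⁺: FM→P adds P; P→A adds A; AFM→BPQ adds B, Q → {A, B, F, M, P, Q}. Minimal: {M}⁺ = {M}; {F}⁺ = {F} — none reach the full schema.
{M, Q}⁺: MQ→FP adds F, P; P→A adds A; AFM→BPQ adds B → {A, B, F, M, P, Q}. Minimal: {Q}⁺ = {Q}; {M}⁺ = {M} — none reach the full schema.
Any other superkey contains one of these as a subset, so there are no further candidate keys.

P, AQ, FM, MQ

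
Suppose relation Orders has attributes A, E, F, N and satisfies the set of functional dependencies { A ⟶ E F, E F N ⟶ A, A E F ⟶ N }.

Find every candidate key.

(A); (E, F, N)

{A}⁺: A→EF adds E, F; AEF→N adds N → {A, E, F, N}.
{E, F, N}⁺: EFN→A adds A → {A, E, F, N}. Minimal: {F, N}⁺ = {F, N}; {E, N}⁺ = {E, N}; {E, F}⁺ = {E, F} — none reach the full schema.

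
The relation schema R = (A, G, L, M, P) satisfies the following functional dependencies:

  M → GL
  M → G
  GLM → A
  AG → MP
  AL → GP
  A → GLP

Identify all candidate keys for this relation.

{A}, {M}

{A}⁺: A→GLP adds G, L, P; AG→MP adds M → {A, G, L, M, P}.
{M}⁺: M→GL adds G, L; GLM→A adds A; AG→MP adds P → {A, G, L, M, P}.
Any other superkey contains one of these as a subset, so there are no further candidate keys.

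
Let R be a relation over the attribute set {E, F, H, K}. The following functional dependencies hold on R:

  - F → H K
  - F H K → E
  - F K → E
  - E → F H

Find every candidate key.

{E}⁺: E→FH adds F, H; F→HK adds K → {E, F, H, K}.
{F}⁺: F→HK adds H, K; FHK→E adds E → {E, F, H, K}.

(E); (F)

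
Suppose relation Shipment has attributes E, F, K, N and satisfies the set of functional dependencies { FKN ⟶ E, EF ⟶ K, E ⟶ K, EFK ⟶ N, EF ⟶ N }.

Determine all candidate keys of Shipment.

Attribute F never appears on the right-hand side of any dependency, so F must belong to every candidate key.
{F}⁺ = {F}, which is not all of the schema, so we must add further attributes.
{E, F}⁺: EF→K adds K; EFK→N adds N → {E, F, K, N}.
{F, K, N}⁺: FKN→E adds E → {E, F, K, N}.

(E, F), (F, K, N)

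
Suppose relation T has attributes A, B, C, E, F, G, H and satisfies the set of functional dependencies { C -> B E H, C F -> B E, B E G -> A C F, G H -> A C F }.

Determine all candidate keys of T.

CG, GH, BEG

{C, G}⁺: C→BEH adds B, E, H; BEG→ACF adds A, F → {A, B, C, E, F, G, H}.
{G, H}⁺: GH→ACF adds A, C, F; C→BEH adds B, E → {A, B, C, E, F, G, H}.
{B, E, G}⁺: BEG→ACF adds A, C, F; C→BEH adds H → {A, B, C, E, F, G, H}.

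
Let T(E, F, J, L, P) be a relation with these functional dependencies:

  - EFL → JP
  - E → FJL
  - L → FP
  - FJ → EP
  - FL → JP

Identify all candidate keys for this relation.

{E}⁺: E→FJL adds F, J, L; L→FP adds P → {E, F, J, L, P}.
{L}⁺: L→FP adds F, P; FL→JP adds J; FJ→EP adds E → {E, F, J, L, P}.
{F, J}⁺: FJ→EP adds E, P; E→FJL adds L → {E, F, J, L, P}. Minimal: {J}⁺ = {J}; {F}⁺ = {F} — none reach the full schema.

(E), (L), (F, J)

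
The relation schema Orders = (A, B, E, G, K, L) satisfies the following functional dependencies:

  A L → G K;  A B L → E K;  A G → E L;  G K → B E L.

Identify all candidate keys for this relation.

{A, G}; {A, L}

Attribute A never appears on the right-hand side of any dependency, so A must belong to every candidate key.
{A}⁺ = {A}, which is not all of the schema, so we must add further attributes.
{A, G}⁺: AG→EL adds E, L; AL→GK adds K; GK→BEL adds B → {A, B, E, G, K, L}. Minimal: {G}⁺ = {G}; {A}⁺ = {A} — none reach the full schema.
{A, L}⁺: AL→GK adds G, K; AG→EL adds E; GK→BEL adds B → {A, B, E, G, K, L}. Minimal: {L}⁺ = {L}; {A}⁺ = {A} — none reach the full schema.
Any other superkey contains one of these as a subset, so there are no further candidate keys.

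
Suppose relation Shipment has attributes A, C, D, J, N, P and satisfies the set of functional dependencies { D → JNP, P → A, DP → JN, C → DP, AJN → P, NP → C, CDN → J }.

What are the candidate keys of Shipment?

{C}; {D}; {N, P}; {A, J, N}

{C}⁺: C→DP adds D, P; D→JNP adds J, N; P→A adds A → {A, C, D, J, N, P}.
{D}⁺: D→JNP adds J, N, P; P→A adds A; NP→C adds C → {A, C, D, J, N, P}.
{N, P}⁺: P→A adds A; NP→C adds C; C→DP adds D; CDN→J adds J → {A, C, D, J, N, P}. Minimal: {P}⁺ = {A, P}; {N}⁺ = {N} — none reach the full schema.
{A, J, N}⁺: AJN→P adds P; NP→C adds C; C→DP adds D → {A, C, D, J, N, P}. Minimal: {J, N}⁺ = {J, N}; {A, N}⁺ = {A, N}; {A, J}⁺ = {A, J} — none reach the full schema.
Any other superkey contains one of these as a subset, so there are no further candidate keys.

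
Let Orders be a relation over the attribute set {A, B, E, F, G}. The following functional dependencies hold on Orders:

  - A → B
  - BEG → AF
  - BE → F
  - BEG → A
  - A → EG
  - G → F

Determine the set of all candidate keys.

{A}⁺: A→B adds B; A→EG adds E, G; G→F adds F → {A, B, E, F, G}.
{B, E, G}⁺: BEG→AF adds A, F → {A, B, E, F, G}. Minimal: {E, G}⁺ = {E, F, G}; {B, G}⁺ = {B, F, G}; {B, E}⁺ = {B, E, F} — none reach the full schema.
Any other superkey contains one of these as a subset, so there are no further candidate keys.

A, BEG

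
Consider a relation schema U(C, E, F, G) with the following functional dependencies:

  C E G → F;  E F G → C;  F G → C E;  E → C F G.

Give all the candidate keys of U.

{E}⁺: E→CFG adds C, F, G → {C, E, F, G}.
{F, G}⁺: FG→CE adds C, E → {C, E, F, G}. Minimal: {G}⁺ = {G}; {F}⁺ = {F} — none reach the full schema.
Any other superkey contains one of these as a subset, so there are no further candidate keys.

E; FG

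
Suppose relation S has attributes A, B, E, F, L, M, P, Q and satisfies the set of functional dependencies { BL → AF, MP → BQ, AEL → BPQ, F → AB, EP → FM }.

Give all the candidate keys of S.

Attributes E, L never appear on any right-hand side, so every candidate key must contain {E, L}.
{E, L}⁺ = {E, L}, which is not all of the schema, so we must add further attributes.
{A, E, L}⁺: AEL→BPQ adds B, P, Q; EP→FM adds F, M → {A, B, E, F, L, M, P, Q}.
{B, E, L}⁺: BL→AF adds A, F; AEL→BPQ adds P, Q; EP→FM adds M → {A, B, E, F, L, M, P, Q}.
{E, F, L}⁺: F→AB adds A, B; AEL→BPQ adds P, Q; EP→FM adds M → {A, B, E, F, L, M, P, Q}.
{E, L, P}⁺: EP→FM adds F, M; MP→BQ adds B, Q; F→AB adds A → {A, B, E, F, L, M, P, Q}.
Any other superkey contains one of these as a subset, so there are no further candidate keys.

AEL; BEL; EFL; ELP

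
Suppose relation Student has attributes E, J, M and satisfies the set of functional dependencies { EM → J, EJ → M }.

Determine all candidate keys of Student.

Attribute E never appears on the right-hand side of any dependency, so E must belong to every candidate key.
{E}⁺ = {E}, which is not all of the schema, so we must add further attributes.
{E, J}⁺: EJ→M adds M → {E, J, M}.
{E, M}⁺: EM→J adds J → {E, J, M}.
Any other superkey contains one of these as a subset, so there are no further candidate keys.

EJ, EM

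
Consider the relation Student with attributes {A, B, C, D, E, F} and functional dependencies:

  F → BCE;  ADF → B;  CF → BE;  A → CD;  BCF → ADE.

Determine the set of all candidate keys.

{F}⁺: F→BCE adds B, C, E; BCF→ADE adds A, D → {A, B, C, D, E, F}.
No other minimal superkey exists.

{F}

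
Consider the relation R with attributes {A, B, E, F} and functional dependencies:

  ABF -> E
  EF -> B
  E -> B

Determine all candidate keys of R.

{A, B, F}, {A, E, F}

Attributes A, F never appear on any right-hand side, so every candidate key must contain {A, F}.
{A, F}⁺ = {A, F}, which is not all of the schema, so we must add further attributes.
{A, B, F}⁺: ABF→E adds E → {A, B, E, F}. Minimal: {B, F}⁺ = {B, F}; {A, F}⁺ = {A, F}; {A, B}⁺ = {A, B} — none reach the full schema.
{A, E, F}⁺: EF→B adds B → {A, B, E, F}. Minimal: {E, F}⁺ = {B, E, F}; {A, F}⁺ = {A, F}; {A, E}⁺ = {A, B, E} — none reach the full schema.
Any other superkey contains one of these as a subset, so there are no further candidate keys.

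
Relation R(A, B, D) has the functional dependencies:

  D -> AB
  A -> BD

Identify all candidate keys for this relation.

{A}⁺: A→BD adds B, D → {A, B, D}.
{D}⁺: D→AB adds A, B → {A, B, D}.

{A}, {D}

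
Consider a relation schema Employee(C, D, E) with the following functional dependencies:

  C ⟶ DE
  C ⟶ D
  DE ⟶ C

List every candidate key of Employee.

(C); (D, E)

{C}⁺: C→DE adds D, E → {C, D, E}.
{D, E}⁺: DE→C adds C → {C, D, E}. Minimal: {E}⁺ = {E}; {D}⁺ = {D} — none reach the full schema.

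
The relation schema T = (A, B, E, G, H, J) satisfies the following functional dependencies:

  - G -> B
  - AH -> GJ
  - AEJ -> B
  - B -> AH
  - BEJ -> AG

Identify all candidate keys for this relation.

Attribute E never appears on the right-hand side of any dependency, so E must belong to every candidate key.
{E}⁺ = {E}, which is not all of the schema, so we must add further attributes.
{B, E}⁺: B→AH adds A, H; AH→GJ adds G, J → {A, B, E, G, H, J}.
{E, G}⁺: G→B adds B; B→AH adds A, H; AH→GJ adds J → {A, B, E, G, H, J}.
{A, E, H}⁺: AH→GJ adds G, J; AEJ→B adds B → {A, B, E, G, H, J}.
{A, E, J}⁺: AEJ→B adds B; B→AH adds H; BEJ→AG adds G → {A, B, E, G, H, J}.

(B, E), (E, G), (A, E, H), (A, E, J)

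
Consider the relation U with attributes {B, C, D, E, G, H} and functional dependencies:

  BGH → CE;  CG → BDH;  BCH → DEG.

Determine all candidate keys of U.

{C, G}⁺: CG→BDH adds B, D, H; BCH→DEG adds E → {B, C, D, E, G, H}. Minimal: {G}⁺ = {G}; {C}⁺ = {C} — none reach the full schema.
{B, C, H}⁺: BCH→DEG adds D, E, G → {B, C, D, E, G, H}. Minimal: {C, H}⁺ = {C, H}; {B, H}⁺ = {B, H}; {B, C}⁺ = {B, C} — none reach the full schema.
{B, G, H}⁺: BGH→CE adds C, E; CG→BDH adds D → {B, C, D, E, G, H}. Minimal: {G, H}⁺ = {G, H}; {B, H}⁺ = {B, H}; {B, G}⁺ = {B, G} — none reach the full schema.

(C, G); (B, C, H); (B, G, H)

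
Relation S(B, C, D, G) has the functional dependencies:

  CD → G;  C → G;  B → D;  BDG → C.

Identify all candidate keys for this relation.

{B, C}; {B, G}

{B, C}⁺: C→G adds G; B→D adds D → {B, C, D, G}. Minimal: {C}⁺ = {C, G}; {B}⁺ = {B, D} — none reach the full schema.
{B, G}⁺: B→D adds D; BDG→C adds C → {B, C, D, G}. Minimal: {G}⁺ = {G}; {B}⁺ = {B, D} — none reach the full schema.
Any other superkey contains one of these as a subset, so there are no further candidate keys.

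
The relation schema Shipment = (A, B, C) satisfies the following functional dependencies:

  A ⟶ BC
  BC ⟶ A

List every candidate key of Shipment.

{A}⁺: A→BC adds B, C → {A, B, C}.
{B, C}⁺: BC→A adds A → {A, B, C}. Minimal: {C}⁺ = {C}; {B}⁺ = {B} — none reach the full schema.
Any other superkey contains one of these as a subset, so there are no further candidate keys.

{A}, {B, C}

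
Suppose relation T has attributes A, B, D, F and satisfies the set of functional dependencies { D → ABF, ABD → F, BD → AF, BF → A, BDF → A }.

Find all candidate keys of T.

D

{D}⁺: D→ABF adds A, B, F → {A, B, D, F}.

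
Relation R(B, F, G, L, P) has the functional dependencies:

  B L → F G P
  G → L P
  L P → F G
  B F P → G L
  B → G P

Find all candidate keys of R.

Attribute B never appears on the right-hand side of any dependency, so B must belong to every candidate key.
{B}⁺ = {B, F, G, L, P}, which is all of the schema, so {B} is the only candidate key.

{B}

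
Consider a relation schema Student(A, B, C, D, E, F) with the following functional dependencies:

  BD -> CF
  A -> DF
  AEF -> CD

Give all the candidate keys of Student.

{A, B, E}

Attributes A, B, E never appear on any right-hand side, so every candidate key must contain {A, B, E}.
{A, B, E}⁺ = {A, B, C, D, E, F}, which is all of the schema, so {A, B, E} is the only candidate key.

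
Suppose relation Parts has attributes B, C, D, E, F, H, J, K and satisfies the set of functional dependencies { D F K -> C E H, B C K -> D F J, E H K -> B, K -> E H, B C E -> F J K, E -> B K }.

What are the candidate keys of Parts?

{C, E}⁺: E→BK adds B, K; BCK→DFJ adds D, F, J; K→EH adds H → {B, C, D, E, F, H, J, K}. Minimal: {E}⁺ = {B, E, H, K}; {C}⁺ = {C} — none reach the full schema.
{C, K}⁺: K→EH adds E, H; E→BK adds B; BCK→DFJ adds D, F, J → {B, C, D, E, F, H, J, K}. Minimal: {K}⁺ = {B, E, H, K}; {C}⁺ = {C} — none reach the full schema.
{D, E, F}⁺: E→BK adds B, K; DFK→CEH adds C, H; BCK→DFJ adds J → {B, C, D, E, F, H, J, K}. Minimal: {E, F}⁺ = {B, E, F, H, K}; {D, F}⁺ = {D, F}; {D, E}⁺ = {B, D, E, H, K} — none reach the full schema.
{D, F, K}⁺: DFK→CEH adds C, E, H; EHK→B adds B; BCE→FJK adds J → {B, C, D, E, F, H, J, K}. Minimal: {F, K}⁺ = {B, E, F, H, K}; {D, K}⁺ = {B, D, E, H, K}; {D, F}⁺ = {D, F} — none reach the full schema.
Any other superkey contains one of these as a subset, so there are no further candidate keys.

{C, E}; {C, K}; {D, E, F}; {D, F, K}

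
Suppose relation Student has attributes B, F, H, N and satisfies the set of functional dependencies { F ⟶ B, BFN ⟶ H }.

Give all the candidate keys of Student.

Attributes F, N never appear on any right-hand side, so every candidate key must contain {F, N}.
{F, N}⁺ = {B, F, H, N}, which is all of the schema, so {F, N} is the only candidate key.

FN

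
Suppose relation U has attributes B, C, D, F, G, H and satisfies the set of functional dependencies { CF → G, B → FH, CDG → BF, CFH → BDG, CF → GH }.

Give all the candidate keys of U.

{B, C}; {C, F}; {C, D, G}

Attribute C never appears on the right-hand side of any dependency, so C must belong to every candidate key.
{C}⁺ = {C}, which is not all of the schema, so we must add further attributes.
{B, C}⁺: B→FH adds F, H; CFH→BDG adds D, G → {B, C, D, F, G, H}. Minimal: {C}⁺ = {C}; {B}⁺ = {B, F, H} — none reach the full schema.
{C, F}⁺: CF→G adds G; CF→GH adds H; CFH→BDG adds B, D → {B, C, D, F, G, H}. Minimal: {F}⁺ = {F}; {C}⁺ = {C} — none reach the full schema.
{C, D, G}⁺: CDG→BF adds B, F; CF→GH adds H → {B, C, D, F, G, H}. Minimal: {D, G}⁺ = {D, G}; {C, G}⁺ = {C, G}; {C, D}⁺ = {C, D} — none reach the full schema.
Any other superkey contains one of these as a subset, so there are no further candidate keys.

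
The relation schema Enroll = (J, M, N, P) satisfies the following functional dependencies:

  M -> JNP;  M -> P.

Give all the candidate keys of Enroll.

M

{M}⁺: M→JNP adds J, N, P → {J, M, N, P}.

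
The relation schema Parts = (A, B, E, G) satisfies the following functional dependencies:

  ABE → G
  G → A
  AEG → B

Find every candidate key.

{E, G}⁺: G→A adds A; AEG→B adds B → {A, B, E, G}.
{A, B, E}⁺: ABE→G adds G → {A, B, E, G}.

{E, G}; {A, B, E}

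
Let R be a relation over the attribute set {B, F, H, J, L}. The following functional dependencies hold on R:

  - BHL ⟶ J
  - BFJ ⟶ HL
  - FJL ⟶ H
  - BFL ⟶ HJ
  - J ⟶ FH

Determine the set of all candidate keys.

(B, J), (B, F, L), (B, H, L)

Attribute B never appears on the right-hand side of any dependency, so B must belong to every candidate key.
{B}⁺ = {B}, which is not all of the schema, so we must add further attributes.
{B, J}⁺: J→FH adds F, H; BFJ→HL adds L → {B, F, H, J, L}. Minimal: {J}⁺ = {F, H, J}; {B}⁺ = {B} — none reach the full schema.
{B, F, L}⁺: BFL→HJ adds H, J → {B, F, H, J, L}. Minimal: {F, L}⁺ = {F, L}; {B, L}⁺ = {B, L}; {B, F}⁺ = {B, F} — none reach the full schema.
{B, H, L}⁺: BHL→J adds J; J→FH adds F → {B, F, H, J, L}. Minimal: {H, L}⁺ = {H, L}; {B, L}⁺ = {B, L}; {B, H}⁺ = {B, H} — none reach the full schema.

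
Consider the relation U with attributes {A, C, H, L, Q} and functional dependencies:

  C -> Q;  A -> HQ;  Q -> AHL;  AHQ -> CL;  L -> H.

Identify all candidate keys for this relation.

{A}, {C}, {Q}

{A}⁺: A→HQ adds H, Q; Q→AHL adds L; AHQ→CL adds C → {A, C, H, L, Q}.
{C}⁺: C→Q adds Q; Q→AHL adds A, H, L → {A, C, H, L, Q}.
{Q}⁺: Q→AHL adds A, H, L; AHQ→CL adds C → {A, C, H, L, Q}.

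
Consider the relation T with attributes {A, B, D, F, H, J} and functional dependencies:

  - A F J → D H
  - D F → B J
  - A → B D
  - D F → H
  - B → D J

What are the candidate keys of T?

{A, F}⁺: A→BD adds B, D; DF→H adds H; B→DJ adds J → {A, B, D, F, H, J}. Minimal: {F}⁺ = {F}; {A}⁺ = {A, B, D, J} — none reach the full schema.
No other minimal superkey exists.

{A, F}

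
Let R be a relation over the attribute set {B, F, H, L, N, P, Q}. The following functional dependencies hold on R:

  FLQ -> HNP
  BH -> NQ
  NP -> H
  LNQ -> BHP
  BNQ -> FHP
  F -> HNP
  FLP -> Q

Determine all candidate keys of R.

FL; BHL; LNQ; BLNP

Attribute L never appears on the right-hand side of any dependency, so L must belong to every candidate key.
{L}⁺ = {L}, which is not all of the schema, so we must add further attributes.
{F, L}⁺: F→HNP adds H, N, P; FLP→Q adds Q; LNQ→BHP adds B → {B, F, H, L, N, P, Q}. Minimal: {L}⁺ = {L}; {F}⁺ = {F, H, N, P} — none reach the full schema.
{B, H, L}⁺: BH→NQ adds N, Q; LNQ→BHP adds P; BNQ→FHP adds F → {B, F, H, L, N, P, Q}. Minimal: {H, L}⁺ = {H, L}; {B, L}⁺ = {B, L}; {B, H}⁺ = {B, F, H, N, P, Q} — none reach the full schema.
{L, N, Q}⁺: LNQ→BHP adds B, H, P; BNQ→FHP adds F → {B, F, H, L, N, P, Q}. Minimal: {N, Q}⁺ = {N, Q}; {L, Q}⁺ = {L, Q}; {L, N}⁺ = {L, N} — none reach the full schema.
{B, L, N, P}⁺: NP→H adds H; BH→NQ adds Q; BNQ→FHP adds F → {B, F, H, L, N, P, Q}. Minimal: {L, N, P}⁺ = {H, L, N, P}; {B, N, P}⁺ = {B, F, H, N, P, Q}; {B, L, P}⁺ = {B, L, P}; … — none reach the full schema.
Any other superkey contains one of these as a subset, so there are no further candidate keys.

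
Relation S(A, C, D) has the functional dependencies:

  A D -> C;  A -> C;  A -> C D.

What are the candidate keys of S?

{A}

{A}⁺: A→C adds C; A→CD adds D → {A, C, D}.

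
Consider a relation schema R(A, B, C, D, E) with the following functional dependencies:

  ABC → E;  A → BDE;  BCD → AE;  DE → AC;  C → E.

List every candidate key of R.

{A}, {C, D}, {D, E}

{A}⁺: A→BDE adds B, D, E; DE→AC adds C → {A, B, C, D, E}.
{C, D}⁺: C→E adds E; DE→AC adds A; A→BDE adds B → {A, B, C, D, E}.
{D, E}⁺: DE→AC adds A, C; A→BDE adds B → {A, B, C, D, E}.
Any other superkey contains one of these as a subset, so there are no further candidate keys.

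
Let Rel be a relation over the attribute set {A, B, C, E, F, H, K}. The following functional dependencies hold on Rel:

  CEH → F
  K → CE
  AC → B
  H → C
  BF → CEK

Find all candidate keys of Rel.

Attributes A, H never appear on any right-hand side, so every candidate key must contain {A, H}.
{A, H}⁺ = {A, B, C, H}, which is not all of the schema, so we must add further attributes.
{A, E, H}⁺: H→C adds C; CEH→F adds F; AC→B adds B; BF→CEK adds K → {A, B, C, E, F, H, K}.
{A, F, H}⁺: H→C adds C; AC→B adds B; BF→CEK adds E, K → {A, B, C, E, F, H, K}.
{A, H, K}⁺: K→CE adds C, E; AC→B adds B; CEH→F adds F → {A, B, C, E, F, H, K}.

{A, E, H}, {A, F, H}, {A, H, K}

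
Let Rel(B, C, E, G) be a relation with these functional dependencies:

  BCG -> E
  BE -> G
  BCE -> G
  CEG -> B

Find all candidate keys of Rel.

{B, C, E}; {B, C, G}; {C, E, G}

Attribute C never appears on the right-hand side of any dependency, so C must belong to every candidate key.
{C}⁺ = {C}, which is not all of the schema, so we must add further attributes.
{B, C, E}⁺: BE→G adds G → {B, C, E, G}. Minimal: {C, E}⁺ = {C, E}; {B, E}⁺ = {B, E, G}; {B, C}⁺ = {B, C} — none reach the full schema.
{B, C, G}⁺: BCG→E adds E → {B, C, E, G}. Minimal: {C, G}⁺ = {C, G}; {B, G}⁺ = {B, G}; {B, C}⁺ = {B, C} — none reach the full schema.
{C, E, G}⁺: CEG→B adds B → {B, C, E, G}. Minimal: {E, G}⁺ = {E, G}; {C, G}⁺ = {C, G}; {C, E}⁺ = {C, E} — none reach the full schema.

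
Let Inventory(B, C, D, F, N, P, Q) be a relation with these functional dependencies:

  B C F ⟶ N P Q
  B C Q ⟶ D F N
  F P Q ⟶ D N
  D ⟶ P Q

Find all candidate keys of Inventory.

{B, C, D}, {B, C, F}, {B, C, Q}

Attributes B, C never appear on any right-hand side, so every candidate key must contain {B, C}.
{B, C}⁺ = {B, C}, which is not all of the schema, so we must add further attributes.
{B, C, D}⁺: D→PQ adds P, Q; BCQ→DFN adds F, N → {B, C, D, F, N, P, Q}. Minimal: {C, D}⁺ = {C, D, P, Q}; {B, D}⁺ = {B, D, P, Q}; {B, C}⁺ = {B, C} — none reach the full schema.
{B, C, F}⁺: BCF→NPQ adds N, P, Q; BCQ→DFN adds D → {B, C, D, F, N, P, Q}. Minimal: {C, F}⁺ = {C, F}; {B, F}⁺ = {B, F}; {B, C}⁺ = {B, C} — none reach the full schema.
{B, C, Q}⁺: BCQ→DFN adds D, F, N; D→PQ adds P → {B, C, D, F, N, P, Q}. Minimal: {C, Q}⁺ = {C, Q}; {B, Q}⁺ = {B, Q}; {B, C}⁺ = {B, C} — none reach the full schema.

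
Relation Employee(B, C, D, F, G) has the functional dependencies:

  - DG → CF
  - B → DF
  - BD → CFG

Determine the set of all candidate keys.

Attribute B never appears on the right-hand side of any dependency, so B must belong to every candidate key.
{B}⁺ = {B, C, D, F, G}, which is all of the schema, so {B} is the only candidate key.

{B}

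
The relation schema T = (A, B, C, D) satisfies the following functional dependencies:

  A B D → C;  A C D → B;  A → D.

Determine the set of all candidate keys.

Attribute A never appears on the right-hand side of any dependency, so A must belong to every candidate key.
{A}⁺ = {A, D}, which is not all of the schema, so we must add further attributes.
{A, B}⁺: A→D adds D; ABD→C adds C → {A, B, C, D}. Minimal: {B}⁺ = {B}; {A}⁺ = {A, D} — none reach the full schema.
{A, C}⁺: A→D adds D; ACD→B adds B → {A, B, C, D}. Minimal: {C}⁺ = {C}; {A}⁺ = {A, D} — none reach the full schema.

{A, B}; {A, C}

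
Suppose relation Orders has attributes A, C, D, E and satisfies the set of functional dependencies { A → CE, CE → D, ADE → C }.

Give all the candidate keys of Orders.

Attribute A never appears on the right-hand side of any dependency, so A must belong to every candidate key.
{A}⁺ = {A, C, D, E}, which is all of the schema, so {A} is the only candidate key.

(A)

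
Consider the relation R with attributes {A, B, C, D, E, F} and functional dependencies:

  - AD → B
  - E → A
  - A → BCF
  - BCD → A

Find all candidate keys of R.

Attributes D, E never appear on any right-hand side, so every candidate key must contain {D, E}.
{D, E}⁺ = {A, B, C, D, E, F}, which is all of the schema, so {D, E} is the only candidate key.

{D, E}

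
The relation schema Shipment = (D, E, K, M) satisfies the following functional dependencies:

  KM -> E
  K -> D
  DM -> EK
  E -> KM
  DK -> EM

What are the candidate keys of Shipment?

(E); (K); (D, M)

{E}⁺: E→KM adds K, M; K→D adds D → {D, E, K, M}.
{K}⁺: K→D adds D; DK→EM adds E, M → {D, E, K, M}.
{D, M}⁺: DM→EK adds E, K → {D, E, K, M}. Minimal: {M}⁺ = {M}; {D}⁺ = {D} — none reach the full schema.
Any other superkey contains one of these as a subset, so there are no further candidate keys.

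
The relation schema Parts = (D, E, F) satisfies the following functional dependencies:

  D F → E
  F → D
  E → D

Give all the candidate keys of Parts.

{F}

Attribute F never appears on the right-hand side of any dependency, so F must belong to every candidate key.
{F}⁺ = {D, E, F}, which is all of the schema, so {F} is the only candidate key.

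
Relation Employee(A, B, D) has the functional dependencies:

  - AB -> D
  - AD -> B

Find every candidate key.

{A, B}, {A, D}

Attribute A never appears on the right-hand side of any dependency, so A must belong to every candidate key.
{A}⁺ = {A}, which is not all of the schema, so we must add further attributes.
{A, B}⁺: AB→D adds D → {A, B, D}. Minimal: {B}⁺ = {B}; {A}⁺ = {A} — none reach the full schema.
{A, D}⁺: AD→B adds B → {A, B, D}. Minimal: {D}⁺ = {D}; {A}⁺ = {A} — none reach the full schema.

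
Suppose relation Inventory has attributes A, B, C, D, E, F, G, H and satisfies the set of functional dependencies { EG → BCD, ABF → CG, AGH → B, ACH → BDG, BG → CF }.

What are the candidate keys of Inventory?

{A, C, E, H}⁺: ACH→BDG adds B, D, G; BG→CF adds F → {A, B, C, D, E, F, G, H}. Minimal: {C, E, H}⁺ = {C, E, H}; {A, E, H}⁺ = {A, E, H}; {A, C, H}⁺ = {A, B, C, D, F, G, H}; … — none reach the full schema.
{A, E, G, H}⁺: EG→BCD adds B, C, D; BG→CF adds F → {A, B, C, D, E, F, G, H}. Minimal: {E, G, H}⁺ = {B, C, D, E, F, G, H}; {A, G, H}⁺ = {A, B, C, D, F, G, H}; {A, E, H}⁺ = {A, E, H}; … — none reach the full schema.
{A, B, E, F, H}⁺: ABF→CG adds C, G; ACH→BDG adds D → {A, B, C, D, E, F, G, H}. Minimal: {B, E, F, H}⁺ = {B, E, F, H}; {A, E, F, H}⁺ = {A, E, F, H}; {A, B, F, H}⁺ = {A, B, C, D, F, G, H}; … — none reach the full schema.
Any other superkey contains one of these as a subset, so there are no further candidate keys.

{A, C, E, H}; {A, E, G, H}; {A, B, E, F, H}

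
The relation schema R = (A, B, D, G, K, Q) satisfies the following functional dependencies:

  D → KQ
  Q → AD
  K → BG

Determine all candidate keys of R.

{D}, {Q}

{D}⁺: D→KQ adds K, Q; Q→AD adds A; K→BG adds B, G → {A, B, D, G, K, Q}.
{Q}⁺: Q→AD adds A, D; D→KQ adds K; K→BG adds B, G → {A, B, D, G, K, Q}.
Any other superkey contains one of these as a subset, so there are no further candidate keys.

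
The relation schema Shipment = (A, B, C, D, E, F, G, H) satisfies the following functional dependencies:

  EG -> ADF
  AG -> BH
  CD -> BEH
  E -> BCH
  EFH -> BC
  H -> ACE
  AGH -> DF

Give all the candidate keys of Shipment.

Attribute G never appears on the right-hand side of any dependency, so G must belong to every candidate key.
{G}⁺ = {G}, which is not all of the schema, so we must add further attributes.
{A, G}⁺: AG→BH adds B, H; H→ACE adds C, E; AGH→DF adds D, F → {A, B, C, D, E, F, G, H}. Minimal: {G}⁺ = {G}; {A}⁺ = {A} — none reach the full schema.
{E, G}⁺: EG→ADF adds A, D, F; AG→BH adds B, H; E→BCH adds C → {A, B, C, D, E, F, G, H}. Minimal: {G}⁺ = {G}; {E}⁺ = {A, B, C, E, H} — none reach the full schema.
{G, H}⁺: H→ACE adds A, C, E; AGH→DF adds D, F; AG→BH adds B → {A, B, C, D, E, F, G, H}. Minimal: {H}⁺ = {A, B, C, E, H}; {G}⁺ = {G} — none reach the full schema.
{C, D, G}⁺: CD→BEH adds B, E, H; H→ACE adds A; AGH→DF adds F → {A, B, C, D, E, F, G, H}. Minimal: {D, G}⁺ = {D, G}; {C, G}⁺ = {C, G}; {C, D}⁺ = {A, B, C, D, E, H} — none reach the full schema.
Any other superkey contains one of these as a subset, so there are no further candidate keys.

{A, G}, {E, G}, {G, H}, {C, D, G}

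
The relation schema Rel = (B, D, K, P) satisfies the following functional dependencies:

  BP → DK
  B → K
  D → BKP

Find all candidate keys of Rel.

{D}, {B, P}

{D}⁺: D→BKP adds B, K, P → {B, D, K, P}.
{B, P}⁺: BP→DK adds D, K → {B, D, K, P}. Minimal: {P}⁺ = {P}; {B}⁺ = {B, K} — none reach the full schema.
Any other superkey contains one of these as a subset, so there are no further candidate keys.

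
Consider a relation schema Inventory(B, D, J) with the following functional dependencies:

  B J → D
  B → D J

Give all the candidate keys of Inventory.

{B}

Attribute B never appears on the right-hand side of any dependency, so B must belong to every candidate key.
{B}⁺ = {B, D, J}, which is all of the schema, so {B} is the only candidate key.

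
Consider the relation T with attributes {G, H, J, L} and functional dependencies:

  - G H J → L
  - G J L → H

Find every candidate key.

{G, H, J}, {G, J, L}

Attributes G, J never appear on any right-hand side, so every candidate key must contain {G, J}.
{G, J}⁺ = {G, J}, which is not all of the schema, so we must add further attributes.
{G, H, J}⁺: GHJ→L adds L → {G, H, J, L}. Minimal: {H, J}⁺ = {H, J}; {G, J}⁺ = {G, J}; {G, H}⁺ = {G, H} — none reach the full schema.
{G, J, L}⁺: GJL→H adds H → {G, H, J, L}. Minimal: {J, L}⁺ = {J, L}; {G, L}⁺ = {G, L}; {G, J}⁺ = {G, J} — none reach the full schema.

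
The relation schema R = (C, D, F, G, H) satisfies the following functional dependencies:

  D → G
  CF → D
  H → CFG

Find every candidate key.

H

Attribute H never appears on the right-hand side of any dependency, so H must belong to every candidate key.
{H}⁺ = {C, D, F, G, H}, which is all of the schema, so {H} is the only candidate key.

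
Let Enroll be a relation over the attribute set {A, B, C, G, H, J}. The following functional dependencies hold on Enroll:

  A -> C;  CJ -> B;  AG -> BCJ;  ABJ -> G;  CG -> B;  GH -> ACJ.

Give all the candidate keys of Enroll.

GH; AHJ

{G, H}⁺: GH→ACJ adds A, C, J; CJ→B adds B → {A, B, C, G, H, J}.
{A, H, J}⁺: A→C adds C; CJ→B adds B; ABJ→G adds G → {A, B, C, G, H, J}.
Any other superkey contains one of these as a subset, so there are no further candidate keys.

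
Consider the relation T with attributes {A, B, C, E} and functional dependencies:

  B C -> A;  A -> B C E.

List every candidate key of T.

{A}⁺: A→BCE adds B, C, E → {A, B, C, E}.
{B, C}⁺: BC→A adds A; A→BCE adds E → {A, B, C, E}.
Any other superkey contains one of these as a subset, so there are no further candidate keys.

{A}, {B, C}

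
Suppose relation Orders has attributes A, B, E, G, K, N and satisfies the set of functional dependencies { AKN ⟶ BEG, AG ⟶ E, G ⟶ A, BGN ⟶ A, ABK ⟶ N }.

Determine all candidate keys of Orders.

(A, B, K); (A, K, N); (B, G, K); (G, K, N)

Attribute K never appears on the right-hand side of any dependency, so K must belong to every candidate key.
{K}⁺ = {K}, which is not all of the schema, so we must add further attributes.
{A, B, K}⁺: ABK→N adds N; AKN→BEG adds E, G → {A, B, E, G, K, N}.
{A, K, N}⁺: AKN→BEG adds B, E, G → {A, B, E, G, K, N}.
{B, G, K}⁺: G→A adds A; ABK→N adds N; AKN→BEG adds E → {A, B, E, G, K, N}.
{G, K, N}⁺: G→A adds A; AKN→BEG adds B, E → {A, B, E, G, K, N}.
Any other superkey contains one of these as a subset, so there are no further candidate keys.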